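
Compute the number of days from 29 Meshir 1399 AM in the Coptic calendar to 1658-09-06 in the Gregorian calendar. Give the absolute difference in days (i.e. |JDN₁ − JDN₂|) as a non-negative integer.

JDN of the first date = 2335827.
JDN of the second date = 2326881.
|2326881 − 2335827| = 8946.

8946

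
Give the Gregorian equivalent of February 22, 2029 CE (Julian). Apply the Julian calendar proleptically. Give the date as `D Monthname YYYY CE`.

7 March 2029 CE

At this point the Julian calendar is 13 days behind the Gregorian.
22 February 2029 Julian + 13 days → 7 March 2029 Gregorian.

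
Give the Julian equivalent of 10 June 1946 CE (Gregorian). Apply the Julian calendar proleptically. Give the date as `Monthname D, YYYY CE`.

May 28, 1946 CE

At this point the Julian calendar is 13 days behind the Gregorian.
10 June 1946 Gregorian − 13 days → 28 May 1946 Julian.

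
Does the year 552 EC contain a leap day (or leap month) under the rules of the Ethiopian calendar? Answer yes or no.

no

552 mod 4 = 0; in the Ethiopian calendar a year is leap when year mod 4 = 3, so it is a common year.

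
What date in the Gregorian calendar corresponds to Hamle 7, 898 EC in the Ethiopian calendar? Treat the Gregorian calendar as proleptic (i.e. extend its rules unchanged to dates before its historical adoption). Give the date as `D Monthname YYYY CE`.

Both dates share Julian Day Number 2052156; in the Gregorian calendar that is 6 July 906 CE.

6 July 906 CE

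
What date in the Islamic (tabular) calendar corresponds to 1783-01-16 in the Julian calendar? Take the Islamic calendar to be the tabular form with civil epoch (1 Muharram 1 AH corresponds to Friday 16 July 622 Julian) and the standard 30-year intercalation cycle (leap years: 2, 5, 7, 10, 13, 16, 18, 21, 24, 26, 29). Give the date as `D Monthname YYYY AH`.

22 Safar 1197 AH

The source date corresponds to 27 January 1783 in the Gregorian calendar (JDN 2372314).
That day falls on 22 Safar 1197 AH in the tabular Islamic calendar.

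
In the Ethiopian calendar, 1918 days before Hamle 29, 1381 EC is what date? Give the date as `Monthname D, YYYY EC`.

JDN of Hamle 29, 1381 EC = 2228594.
2228594 − 1918 = 2226676.
JDN 2226676 in the Ethiopian calendar is Miyazya 27, 1376 EC.

Miyazya 27, 1376 EC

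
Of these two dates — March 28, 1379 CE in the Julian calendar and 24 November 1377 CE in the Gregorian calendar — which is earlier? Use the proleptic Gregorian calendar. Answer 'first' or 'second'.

First date → JDN 2224824; second date → JDN 2224327.
JDN 2224327 < JDN 2224824, so the second date is earlier.

second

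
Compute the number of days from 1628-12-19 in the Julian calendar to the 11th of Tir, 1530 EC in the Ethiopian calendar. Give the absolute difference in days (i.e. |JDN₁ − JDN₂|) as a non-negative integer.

33220

First date → JDN 2316038; second date → JDN 2282818.
The interval is |2316038 − 2282818| = 33220 days.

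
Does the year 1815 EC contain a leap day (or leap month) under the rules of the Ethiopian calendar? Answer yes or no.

yes

1815 mod 4 = 3; in the Ethiopian calendar a year is leap when year mod 4 = 3, so it is a leap year.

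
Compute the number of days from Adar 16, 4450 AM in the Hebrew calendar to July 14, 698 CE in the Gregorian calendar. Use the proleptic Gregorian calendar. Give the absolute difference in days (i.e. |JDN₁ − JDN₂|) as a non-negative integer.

JDN of the first date = 1973142.
JDN of the second date = 1976194.
|1976194 − 1973142| = 3052.

3052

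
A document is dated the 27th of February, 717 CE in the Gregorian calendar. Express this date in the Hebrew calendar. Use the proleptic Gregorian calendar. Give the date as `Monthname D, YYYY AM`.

Julian Day Number of the source date = 1982996.
Converting JDN 1982996 to the Hebrew calendar gives 7 Adar 4477 AM.

Adar 7, 4477 AM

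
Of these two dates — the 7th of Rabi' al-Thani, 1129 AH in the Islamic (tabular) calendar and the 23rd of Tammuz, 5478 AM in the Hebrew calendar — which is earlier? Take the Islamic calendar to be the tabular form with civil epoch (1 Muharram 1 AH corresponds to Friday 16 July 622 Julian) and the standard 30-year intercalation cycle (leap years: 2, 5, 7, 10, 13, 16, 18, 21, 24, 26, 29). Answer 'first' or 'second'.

first

The two dates have Julian Day Numbers 2348261 and 2348749 respectively.
Since 2348261 < 2348749, the first date comes first.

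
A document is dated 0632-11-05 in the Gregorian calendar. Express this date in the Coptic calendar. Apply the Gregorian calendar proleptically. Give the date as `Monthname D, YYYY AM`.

Both dates share Julian Day Number 1952202; in the Coptic calendar that is 6 Hathor 349 AM.

Hathor 6, 349 AM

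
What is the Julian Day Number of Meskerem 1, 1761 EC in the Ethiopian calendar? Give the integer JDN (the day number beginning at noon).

In the Gregorian calendar the same day is 9 September 1768.
JDN 2451545 is 1 January 2000 CE (Gregorian); the target day is −84484 days from there, so JDN = 2367061.

2367061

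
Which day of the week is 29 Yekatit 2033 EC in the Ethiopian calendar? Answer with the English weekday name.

Equivalently 8 March 2041 Gregorian, JDN 2466587.
JDN 2466587 mod 7 = 4, and JDN 0 was a Monday, so this is a Friday.

Friday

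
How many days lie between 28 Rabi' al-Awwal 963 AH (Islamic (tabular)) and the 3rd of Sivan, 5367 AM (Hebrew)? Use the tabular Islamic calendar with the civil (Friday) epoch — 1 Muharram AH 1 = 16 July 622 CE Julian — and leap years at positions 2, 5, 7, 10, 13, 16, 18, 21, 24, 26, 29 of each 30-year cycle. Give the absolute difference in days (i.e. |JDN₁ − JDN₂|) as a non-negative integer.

18726

JDN of the first date = 2289427.
JDN of the second date = 2308153.
|2308153 − 2289427| = 18726.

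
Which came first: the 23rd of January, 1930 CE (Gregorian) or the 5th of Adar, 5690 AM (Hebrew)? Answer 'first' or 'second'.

First date → JDN 2426000; second date → JDN 2426041.
JDN 2426000 < JDN 2426041, so the first date is earlier.

first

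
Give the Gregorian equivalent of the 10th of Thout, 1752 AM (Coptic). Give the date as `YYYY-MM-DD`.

2035-09-21

Julian Day Number of the source date = 2464592.
Converting JDN 2464592 to the Gregorian calendar gives 21 September 2035 CE.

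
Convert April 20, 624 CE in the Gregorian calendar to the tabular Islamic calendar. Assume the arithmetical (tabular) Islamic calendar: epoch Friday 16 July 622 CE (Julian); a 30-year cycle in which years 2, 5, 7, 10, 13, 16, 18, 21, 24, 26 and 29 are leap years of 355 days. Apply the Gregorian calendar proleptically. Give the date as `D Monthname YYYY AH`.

Julian Day Number of the source date = 1949081.
Converting JDN 1949081 to the tabular Islamic calendar gives 22 Shawwal 2 AH.

22 Shawwal 2 AH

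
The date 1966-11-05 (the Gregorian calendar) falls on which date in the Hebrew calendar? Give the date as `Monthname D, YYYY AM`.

Both dates share Julian Day Number 2439435; in the Hebrew calendar that is 22 Cheshvan 5727 AM.

Cheshvan 22, 5727 AM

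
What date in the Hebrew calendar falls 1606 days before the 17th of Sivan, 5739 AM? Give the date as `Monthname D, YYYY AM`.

Shevat 6, 5735 AM

JDN of the 17th of Sivan, 5739 AM = 2444037.
2444037 − 1606 = 2442431.
JDN 2442431 in the Hebrew calendar is Shevat 6, 5735 AM.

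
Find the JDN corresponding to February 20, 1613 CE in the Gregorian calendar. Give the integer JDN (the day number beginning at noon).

JDN 2400001 is 17 November 1858 CE (Gregorian), MJD 0; the target day is −89754 days from there, so JDN = 2310247.

2310247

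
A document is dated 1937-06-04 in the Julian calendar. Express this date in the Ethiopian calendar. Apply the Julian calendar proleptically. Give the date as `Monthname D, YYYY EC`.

Julian Day Number of the source date = 2428702.
Converting JDN 2428702 to the Ethiopian calendar gives 10 Sene 1929 EC.

Sene 10, 1929 EC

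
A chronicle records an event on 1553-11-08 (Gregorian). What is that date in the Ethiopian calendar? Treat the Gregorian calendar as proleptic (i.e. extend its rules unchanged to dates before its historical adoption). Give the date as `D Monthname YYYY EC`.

Julian Day Number of the source date = 2288593.
Converting JDN 2288593 to the Ethiopian calendar gives 2 Hidar 1546 EC.

2 Hidar 1546 EC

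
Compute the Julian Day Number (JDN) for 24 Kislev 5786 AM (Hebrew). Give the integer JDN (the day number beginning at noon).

In the Gregorian calendar the same day is 14 December 2025.
JDN 2299161 is 15 October 1582 CE (Gregorian); the target day is +161863 days from there, so JDN = 2461024.

2461024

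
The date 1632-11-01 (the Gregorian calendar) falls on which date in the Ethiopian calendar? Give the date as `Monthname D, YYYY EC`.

Tikimt 25, 1625 EC

Julian Day Number of the source date = 2317441.
Converting JDN 2317441 to the Ethiopian calendar gives 25 Tikimt 1625 EC.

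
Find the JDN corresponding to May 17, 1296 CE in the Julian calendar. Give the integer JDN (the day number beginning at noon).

2194559

In the proleptic Gregorian calendar the same day is 24 May 1296.
JDN 2400001 is 17 November 1858 CE (Gregorian), MJD 0; the target day is −205442 days from there, so JDN = 2194559.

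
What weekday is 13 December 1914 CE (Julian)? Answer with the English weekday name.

This is JDN 2420493 (26 December 1914 Gregorian).
Since JDN mod 7 = 5 (0 = Monday), the day is Saturday.

Saturday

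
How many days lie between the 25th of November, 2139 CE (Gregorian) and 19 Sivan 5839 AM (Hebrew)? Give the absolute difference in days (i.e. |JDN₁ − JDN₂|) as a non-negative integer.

22074

JDN of the first date = 2502642.
JDN of the second date = 2480568.
|2480568 − 2502642| = 22074.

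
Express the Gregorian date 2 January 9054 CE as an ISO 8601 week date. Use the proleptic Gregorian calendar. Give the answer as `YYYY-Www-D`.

The weekday is Monday (ISO weekday 1).
That Monday belongs to ISO week 1 of ISO year 9054.

9054-W01-1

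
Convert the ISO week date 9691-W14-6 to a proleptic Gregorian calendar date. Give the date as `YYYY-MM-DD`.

9691-04-07

ISO week 1 of 9691 is the week containing the first Thursday of 9691.
Week 14, day 6 (Saturday) lands on 9691-04-07.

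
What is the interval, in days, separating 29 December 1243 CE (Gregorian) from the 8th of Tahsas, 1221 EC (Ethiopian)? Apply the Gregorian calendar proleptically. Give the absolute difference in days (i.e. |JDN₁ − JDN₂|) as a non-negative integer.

5496

First date → JDN 2175419; second date → JDN 2169923.
The interval is |2175419 − 2169923| = 5496 days.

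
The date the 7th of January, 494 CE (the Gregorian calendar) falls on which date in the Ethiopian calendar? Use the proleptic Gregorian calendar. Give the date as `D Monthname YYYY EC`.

Julian Day Number of the source date = 1901497.
Converting JDN 1901497 to the Ethiopian calendar gives 11 Tir 486 EC.

11 Tir 486 EC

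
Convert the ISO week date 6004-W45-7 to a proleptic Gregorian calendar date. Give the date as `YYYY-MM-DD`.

ISO week 1 of 6004 is the week containing the first Thursday of 6004.
Week 45, day 7 (Sunday) lands on 6004-11-07.

6004-11-07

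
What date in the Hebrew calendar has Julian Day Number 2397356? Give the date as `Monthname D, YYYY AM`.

Av 23, 5611 AM

The Gregorian equivalent of JDN 2397356 is 21 August 1851.
In the Hebrew calendar that day is Av 23, 5611 AM.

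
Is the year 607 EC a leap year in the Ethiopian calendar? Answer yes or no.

yes

607 mod 4 = 3; in the Ethiopian calendar a year is leap when year mod 4 = 3, so it is a leap year.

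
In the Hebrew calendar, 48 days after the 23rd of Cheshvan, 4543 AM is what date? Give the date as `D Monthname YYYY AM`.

11 Tevet 4543 AM

The starting date is JDN 2006990; 2006990 + 48 = 2007038.
JDN 2007038 corresponds to 11 Tevet 4543 AM.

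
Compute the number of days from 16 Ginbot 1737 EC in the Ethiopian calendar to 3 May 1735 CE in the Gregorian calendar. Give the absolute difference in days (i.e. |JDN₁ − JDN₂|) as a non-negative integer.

First date → JDN 2358550; second date → JDN 2354878.
The interval is |2358550 − 2354878| = 3672 days.

3672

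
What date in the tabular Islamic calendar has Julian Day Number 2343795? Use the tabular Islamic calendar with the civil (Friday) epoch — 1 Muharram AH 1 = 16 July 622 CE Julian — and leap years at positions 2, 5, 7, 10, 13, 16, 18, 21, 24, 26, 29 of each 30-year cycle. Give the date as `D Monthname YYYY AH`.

1 Ramadan 1116 AH

The Gregorian equivalent of JDN 2343795 is 28 December 1704.
In the tabular Islamic calendar that day is 1 Ramadan 1116 AH.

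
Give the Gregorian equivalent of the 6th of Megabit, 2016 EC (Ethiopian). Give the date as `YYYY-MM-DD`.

Both dates share Julian Day Number 2460385; in the Gregorian calendar that is 15 March 2024 CE.

2024-03-15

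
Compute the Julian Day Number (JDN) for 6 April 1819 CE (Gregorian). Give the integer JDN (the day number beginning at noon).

JDN 2451545 is 1 January 2000 CE (Gregorian); the target day is −66014 days from there, so JDN = 2385531.

2385531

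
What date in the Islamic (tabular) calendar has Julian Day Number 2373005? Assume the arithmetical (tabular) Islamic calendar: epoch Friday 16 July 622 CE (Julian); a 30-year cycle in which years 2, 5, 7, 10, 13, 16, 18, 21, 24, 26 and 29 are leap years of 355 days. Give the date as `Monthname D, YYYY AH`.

Safar 5, 1199 AH

The Gregorian equivalent of JDN 2373005 is 18 December 1784.
In the tabular Islamic calendar that day is Safar 5, 1199 AH.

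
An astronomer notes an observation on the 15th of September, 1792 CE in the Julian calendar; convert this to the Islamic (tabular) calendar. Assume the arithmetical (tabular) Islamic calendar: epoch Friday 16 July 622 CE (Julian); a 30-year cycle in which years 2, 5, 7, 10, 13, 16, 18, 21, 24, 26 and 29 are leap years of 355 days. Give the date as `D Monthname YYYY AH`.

Both dates share Julian Day Number 2375844; in the tabular Islamic calendar that is 9 Safar 1207 AH.

9 Safar 1207 AH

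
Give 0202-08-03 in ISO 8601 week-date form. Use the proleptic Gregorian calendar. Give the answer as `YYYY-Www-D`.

0202-W31-2

The weekday is Tuesday (ISO weekday 2).
That Tuesday belongs to ISO week 31 of ISO year 202.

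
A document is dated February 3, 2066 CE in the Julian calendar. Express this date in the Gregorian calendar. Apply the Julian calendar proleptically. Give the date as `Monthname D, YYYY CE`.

For dates in this range the Gregorian date is 13 days ahead of the Julian.
3 February 2066 Julian + 13 days → 16 February 2066 Gregorian.

February 16, 2066 CE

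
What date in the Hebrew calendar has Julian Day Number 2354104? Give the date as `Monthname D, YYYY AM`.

The Gregorian equivalent of JDN 2354104 is 20 March 1733.
In the Hebrew calendar that day is Nisan 4, 5493 AM.

Nisan 4, 5493 AM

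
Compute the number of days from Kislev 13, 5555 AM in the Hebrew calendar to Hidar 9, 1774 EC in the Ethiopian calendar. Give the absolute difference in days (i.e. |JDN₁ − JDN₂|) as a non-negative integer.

JDN of the first date = 2376644.
JDN of the second date = 2371877.
|2371877 − 2376644| = 4767.

4767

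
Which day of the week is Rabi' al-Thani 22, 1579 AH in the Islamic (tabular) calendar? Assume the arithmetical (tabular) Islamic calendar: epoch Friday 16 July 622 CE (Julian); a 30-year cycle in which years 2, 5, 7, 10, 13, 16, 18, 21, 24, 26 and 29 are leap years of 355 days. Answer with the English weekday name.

Saturday

Equivalently 10 November 2153 Gregorian, JDN 2507741.
Since JDN mod 7 = 5 (0 = Monday), the day is Saturday.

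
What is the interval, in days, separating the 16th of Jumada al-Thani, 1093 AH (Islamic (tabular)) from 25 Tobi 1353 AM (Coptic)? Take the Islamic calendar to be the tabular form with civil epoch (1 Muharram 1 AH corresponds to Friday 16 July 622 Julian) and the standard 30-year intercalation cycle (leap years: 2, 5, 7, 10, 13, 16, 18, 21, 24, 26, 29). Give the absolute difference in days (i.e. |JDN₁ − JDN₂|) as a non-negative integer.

First date → JDN 2335571; second date → JDN 2318992.
The interval is |2335571 − 2318992| = 16579 days.

16579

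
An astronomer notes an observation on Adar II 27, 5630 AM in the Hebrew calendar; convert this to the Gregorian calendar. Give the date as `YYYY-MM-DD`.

Julian Day Number of the source date = 2404152.
Converting JDN 2404152 to the Gregorian calendar gives 30 March 1870 CE.

1870-03-30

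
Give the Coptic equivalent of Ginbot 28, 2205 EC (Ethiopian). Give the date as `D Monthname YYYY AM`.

Both dates share Julian Day Number 2529499; in the Coptic calendar that is 28 Pashons 1929 AM.

28 Pashons 1929 AM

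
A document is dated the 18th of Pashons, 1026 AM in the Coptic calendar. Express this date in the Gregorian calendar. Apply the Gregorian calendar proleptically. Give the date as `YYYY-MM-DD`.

1310-05-21

Both dates share Julian Day Number 2199668; in the Gregorian calendar that is 21 May 1310 CE.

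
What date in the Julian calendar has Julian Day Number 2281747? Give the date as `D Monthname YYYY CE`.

31 January 1535 CE

The proleptic Gregorian equivalent of JDN 2281747 is 10 February 1535.
In the Julian calendar that day is 31 January 1535 CE.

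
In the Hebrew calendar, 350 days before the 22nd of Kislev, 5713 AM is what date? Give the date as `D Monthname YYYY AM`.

27 Kislev 5712 AM

JDN of the 22nd of Kislev, 5713 AM = 2434357.
2434357 − 350 = 2434007.
JDN 2434007 in the Hebrew calendar is 27 Kislev 5712 AM.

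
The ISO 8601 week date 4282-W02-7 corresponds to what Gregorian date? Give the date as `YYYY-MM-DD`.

ISO week 1 of 4282 is the week containing the first Thursday of 4282.
Week 2, day 7 (Sunday) lands on 4282-01-15.

4282-01-15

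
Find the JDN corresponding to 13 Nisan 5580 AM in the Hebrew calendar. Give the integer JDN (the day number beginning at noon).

2385888

In the Gregorian calendar the same day is 28 March 1820.
JDN 2299161 is 15 October 1582 CE (Gregorian); the target day is +86727 days from there, so JDN = 2385888.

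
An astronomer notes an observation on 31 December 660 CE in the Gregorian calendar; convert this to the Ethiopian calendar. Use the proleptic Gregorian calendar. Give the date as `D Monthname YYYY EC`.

2 Tir 653 EC

Both dates share Julian Day Number 1962485; in the Ethiopian calendar that is 2 Tir 653 EC.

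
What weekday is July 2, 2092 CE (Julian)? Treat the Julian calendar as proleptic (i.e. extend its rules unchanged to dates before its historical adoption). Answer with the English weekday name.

Tuesday

In the Gregorian calendar this is 15 July 2092 (JDN 2485344).
2485344 ≡ 1 (mod 7); counting from Monday = 0 gives Tuesday.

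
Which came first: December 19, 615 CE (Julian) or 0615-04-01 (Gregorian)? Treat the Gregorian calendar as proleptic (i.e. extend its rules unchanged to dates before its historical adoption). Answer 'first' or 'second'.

First date → JDN 1946039; second date → JDN 1945774.
JDN 1945774 < JDN 1946039, so the second date is earlier.

second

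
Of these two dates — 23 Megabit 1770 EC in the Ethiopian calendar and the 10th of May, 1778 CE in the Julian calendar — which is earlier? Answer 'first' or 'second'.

Converting both to JDN: 2370550 vs 2370602; the smaller is the first.

first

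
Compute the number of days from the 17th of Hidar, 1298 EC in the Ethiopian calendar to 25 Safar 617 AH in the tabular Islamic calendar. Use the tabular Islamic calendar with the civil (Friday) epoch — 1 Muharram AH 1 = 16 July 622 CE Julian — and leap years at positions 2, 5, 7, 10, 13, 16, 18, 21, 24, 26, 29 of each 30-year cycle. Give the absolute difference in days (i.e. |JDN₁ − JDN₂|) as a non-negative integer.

JDN of the first date = 2198026.
JDN of the second date = 2166784.
|2166784 − 2198026| = 31242.

31242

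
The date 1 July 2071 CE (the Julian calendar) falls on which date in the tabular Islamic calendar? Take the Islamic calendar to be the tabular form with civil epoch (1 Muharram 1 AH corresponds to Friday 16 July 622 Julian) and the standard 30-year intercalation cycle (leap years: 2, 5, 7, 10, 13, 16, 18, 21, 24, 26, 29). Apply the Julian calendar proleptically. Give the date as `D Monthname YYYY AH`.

Julian Day Number of the source date = 2477672.
Converting JDN 2477672 to the tabular Islamic calendar gives 16 Jumada al-Thani 1494 AH.

16 Jumada al-Thani 1494 AH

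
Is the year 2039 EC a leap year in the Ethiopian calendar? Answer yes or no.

2039 mod 4 = 3; in the Ethiopian calendar a year is leap when year mod 4 = 3, so it is a leap year.

yes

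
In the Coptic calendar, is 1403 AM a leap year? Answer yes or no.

yes

1403 mod 4 = 3; in the Coptic calendar a year is leap when year mod 4 = 3, so it is a leap year.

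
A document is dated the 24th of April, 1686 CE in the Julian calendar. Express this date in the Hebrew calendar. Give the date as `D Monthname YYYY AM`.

10 Iyar 5446 AM

Both dates share Julian Day Number 2336983; in the Hebrew calendar that is 10 Iyar 5446 AM.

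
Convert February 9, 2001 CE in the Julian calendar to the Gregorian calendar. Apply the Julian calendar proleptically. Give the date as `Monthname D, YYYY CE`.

At this point the Julian calendar is 13 days behind the Gregorian.
9 February 2001 Julian + 13 days → 22 February 2001 Gregorian.

February 22, 2001 CE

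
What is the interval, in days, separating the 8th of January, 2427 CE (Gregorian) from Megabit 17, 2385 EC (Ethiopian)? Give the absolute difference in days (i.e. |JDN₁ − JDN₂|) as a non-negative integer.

First date → JDN 2607511; second date → JDN 2595173.
The interval is |2607511 − 2595173| = 12338 days.

12338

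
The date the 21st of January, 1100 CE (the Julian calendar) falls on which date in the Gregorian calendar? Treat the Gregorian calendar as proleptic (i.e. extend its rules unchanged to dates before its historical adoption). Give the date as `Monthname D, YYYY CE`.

For dates in this range the Gregorian date is 6 days ahead of the Julian.
21 January 1100 Julian + 6 days → 27 January 1100 Gregorian.

January 27, 1100 CE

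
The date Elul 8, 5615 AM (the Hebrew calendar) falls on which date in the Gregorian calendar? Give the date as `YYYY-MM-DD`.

1855-08-22

Both dates share Julian Day Number 2398818; in the Gregorian calendar that is 22 August 1855 CE.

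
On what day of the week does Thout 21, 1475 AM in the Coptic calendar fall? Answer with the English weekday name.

Friday

This is JDN 2363428 (29 September 1758 Gregorian).
Since JDN mod 7 = 4 (0 = Monday), the day is Friday.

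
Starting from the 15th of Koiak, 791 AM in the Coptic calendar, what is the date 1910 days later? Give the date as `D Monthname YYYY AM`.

The starting date is JDN 2113681; 2113681 + 1910 = 2115591.
JDN 2115591 corresponds to 8 Paremhat 796 AM.

8 Paremhat 796 AM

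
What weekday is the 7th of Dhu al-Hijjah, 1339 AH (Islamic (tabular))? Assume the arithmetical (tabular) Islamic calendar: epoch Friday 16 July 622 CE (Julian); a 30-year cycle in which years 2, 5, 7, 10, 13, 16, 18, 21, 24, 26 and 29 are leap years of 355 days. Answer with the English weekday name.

Friday

Equivalently 12 August 1921 Gregorian, JDN 2422914.
2422914 ≡ 4 (mod 7); counting from Monday = 0 gives Friday.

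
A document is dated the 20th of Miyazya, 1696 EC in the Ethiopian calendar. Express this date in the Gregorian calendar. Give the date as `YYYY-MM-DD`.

1704-04-26

Both dates share Julian Day Number 2343549; in the Gregorian calendar that is 26 April 1704 CE.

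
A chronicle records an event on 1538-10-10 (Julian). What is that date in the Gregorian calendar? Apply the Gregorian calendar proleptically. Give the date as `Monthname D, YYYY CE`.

At this point the Julian calendar is 10 days behind the Gregorian.
10 October 1538 Julian + 10 days → 20 October 1538 Gregorian.

October 20, 1538 CE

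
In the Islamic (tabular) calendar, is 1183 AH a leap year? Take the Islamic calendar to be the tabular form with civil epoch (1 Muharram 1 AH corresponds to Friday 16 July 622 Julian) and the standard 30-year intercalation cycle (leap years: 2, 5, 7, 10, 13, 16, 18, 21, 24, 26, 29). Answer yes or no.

yes

Year 1183 AH is year 13 of its 30-year cycle; leap positions are 2, 5, 7, 10, 13, 16, 18, 21, 24, 26, 29, so it is a leap year (355 days).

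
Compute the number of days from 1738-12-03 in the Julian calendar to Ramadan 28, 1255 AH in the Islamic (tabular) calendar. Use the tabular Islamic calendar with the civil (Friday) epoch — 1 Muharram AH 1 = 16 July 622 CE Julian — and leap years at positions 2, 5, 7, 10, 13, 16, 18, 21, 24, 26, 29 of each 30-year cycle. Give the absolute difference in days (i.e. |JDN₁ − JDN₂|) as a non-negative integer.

36880

JDN of the first date = 2356199.
JDN of the second date = 2393079.
|2393079 − 2356199| = 36880.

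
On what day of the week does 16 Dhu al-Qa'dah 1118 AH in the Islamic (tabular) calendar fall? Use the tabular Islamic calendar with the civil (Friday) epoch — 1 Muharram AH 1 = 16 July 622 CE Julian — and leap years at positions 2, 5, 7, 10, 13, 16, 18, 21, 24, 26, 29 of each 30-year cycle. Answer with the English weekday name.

This is JDN 2344578 (19 February 1707 Gregorian).
Since JDN mod 7 = 5 (0 = Monday), the day is Saturday.

Saturday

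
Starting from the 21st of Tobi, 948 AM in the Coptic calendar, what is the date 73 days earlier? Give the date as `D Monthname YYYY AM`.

The starting date is JDN 2171062; 2171062 − 73 = 2170989.
JDN 2170989 corresponds to 8 Hathor 948 AM.

8 Hathor 948 AM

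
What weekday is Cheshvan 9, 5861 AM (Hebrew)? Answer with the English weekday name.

This is JDN 2488384 (11 November 2100 Gregorian).
2488384 ≡ 3 (mod 7); counting from Monday = 0 gives Thursday.

Thursday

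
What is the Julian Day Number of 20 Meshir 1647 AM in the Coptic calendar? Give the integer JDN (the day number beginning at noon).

In the Gregorian calendar the same day is 27 February 1931.
JDN 2299161 is 15 October 1582 CE (Gregorian); the target day is +127239 days from there, so JDN = 2426400.

2426400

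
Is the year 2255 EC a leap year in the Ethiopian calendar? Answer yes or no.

2255 mod 4 = 3; in the Ethiopian calendar a year is leap when year mod 4 = 3, so it is a leap year.

yes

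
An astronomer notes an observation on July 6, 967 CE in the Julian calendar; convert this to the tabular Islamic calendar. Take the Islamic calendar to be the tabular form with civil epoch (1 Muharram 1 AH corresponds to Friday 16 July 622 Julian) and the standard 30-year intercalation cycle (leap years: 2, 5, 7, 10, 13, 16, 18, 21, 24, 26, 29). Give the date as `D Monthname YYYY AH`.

Julian Day Number of the source date = 2074441.
Converting JDN 2074441 to the tabular Islamic calendar gives 25 Rajab 356 AH.

25 Rajab 356 AH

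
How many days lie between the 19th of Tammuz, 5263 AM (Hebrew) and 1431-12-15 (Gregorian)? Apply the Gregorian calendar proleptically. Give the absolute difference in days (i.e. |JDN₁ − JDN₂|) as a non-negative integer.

First date → JDN 2270222; second date → JDN 2244070.
The interval is |2270222 − 2244070| = 26152 days.

26152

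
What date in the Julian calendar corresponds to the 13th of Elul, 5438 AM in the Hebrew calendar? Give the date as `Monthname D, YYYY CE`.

August 21, 1678 CE

Julian Day Number of the source date = 2334180.
Converting JDN 2334180 to the Julian calendar gives 21 August 1678 CE.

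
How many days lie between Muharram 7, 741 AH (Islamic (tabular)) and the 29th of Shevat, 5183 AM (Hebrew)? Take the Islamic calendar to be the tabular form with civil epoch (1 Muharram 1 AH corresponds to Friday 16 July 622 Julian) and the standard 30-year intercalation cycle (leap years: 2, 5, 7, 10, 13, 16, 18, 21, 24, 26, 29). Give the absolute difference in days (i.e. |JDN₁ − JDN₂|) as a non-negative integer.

JDN of the first date = 2210677.
JDN of the second date = 2240849.
|2240849 − 2210677| = 30172.

30172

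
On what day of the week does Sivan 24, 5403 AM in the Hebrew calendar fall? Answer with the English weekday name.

This is JDN 2321315 (11 June 1643 Gregorian).
JDN 2321315 mod 7 = 3, and JDN 0 was a Monday, so this is a Thursday.

Thursday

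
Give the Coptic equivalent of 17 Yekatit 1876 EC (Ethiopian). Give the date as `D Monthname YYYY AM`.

17 Meshir 1600 AM

Julian Day Number of the source date = 2409231.
Converting JDN 2409231 to the Coptic calendar gives 17 Meshir 1600 AM.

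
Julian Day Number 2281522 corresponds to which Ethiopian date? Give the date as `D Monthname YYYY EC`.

The proleptic Gregorian equivalent of JDN 2281522 is 30 June 1534.
In the Ethiopian calendar that day is 26 Sene 1526 EC.

26 Sene 1526 EC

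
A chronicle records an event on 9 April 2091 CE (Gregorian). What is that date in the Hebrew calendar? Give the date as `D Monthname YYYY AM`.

21 Nisan 5851 AM

Julian Day Number of the source date = 2484881.
Converting JDN 2484881 to the Hebrew calendar gives 21 Nisan 5851 AM.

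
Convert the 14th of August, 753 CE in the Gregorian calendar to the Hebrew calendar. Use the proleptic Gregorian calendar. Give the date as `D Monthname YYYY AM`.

6 Elul 4513 AM

Julian Day Number of the source date = 1996313.
Converting JDN 1996313 to the Hebrew calendar gives 6 Elul 4513 AM.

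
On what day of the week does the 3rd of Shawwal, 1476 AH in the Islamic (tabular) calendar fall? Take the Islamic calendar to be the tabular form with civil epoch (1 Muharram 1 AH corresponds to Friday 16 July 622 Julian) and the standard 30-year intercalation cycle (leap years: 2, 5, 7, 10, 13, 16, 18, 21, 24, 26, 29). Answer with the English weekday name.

Monday

This is JDN 2471399 (11 May 2054 Gregorian).
JDN 2471399 mod 7 = 0, and JDN 0 was a Monday, so this is a Monday.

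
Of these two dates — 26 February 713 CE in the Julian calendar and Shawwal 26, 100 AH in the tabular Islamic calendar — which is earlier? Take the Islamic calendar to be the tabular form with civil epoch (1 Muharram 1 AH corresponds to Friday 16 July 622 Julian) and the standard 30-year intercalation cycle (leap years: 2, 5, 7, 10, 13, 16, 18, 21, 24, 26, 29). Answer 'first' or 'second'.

The two dates have Julian Day Numbers 1981538 and 1983813 respectively.
Since 1981538 < 1983813, the first date comes first.

first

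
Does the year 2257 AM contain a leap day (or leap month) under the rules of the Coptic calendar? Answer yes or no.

2257 mod 4 = 1; in the Coptic calendar a year is leap when year mod 4 = 3, so it is a common year.

no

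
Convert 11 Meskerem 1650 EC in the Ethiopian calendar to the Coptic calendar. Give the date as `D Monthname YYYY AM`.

11 Thout 1374 AM

The source date corresponds to 18 September 1657 in the Gregorian calendar (JDN 2326528).
That day falls on 11 Thout 1374 AM in the Coptic calendar.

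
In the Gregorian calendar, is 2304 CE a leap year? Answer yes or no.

2304 is divisible by 4 and not by 100, so it is a leap year.

yes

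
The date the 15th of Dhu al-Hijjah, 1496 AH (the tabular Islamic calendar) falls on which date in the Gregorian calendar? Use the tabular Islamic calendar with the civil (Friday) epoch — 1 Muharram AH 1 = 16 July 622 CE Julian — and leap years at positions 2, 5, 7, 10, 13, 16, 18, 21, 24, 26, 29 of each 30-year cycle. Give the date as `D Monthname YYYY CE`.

15 December 2073 CE

Both dates share Julian Day Number 2478557; in the Gregorian calendar that is 15 December 2073 CE.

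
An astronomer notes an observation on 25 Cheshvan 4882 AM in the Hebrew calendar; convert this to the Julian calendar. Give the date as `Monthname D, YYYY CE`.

The source date corresponds to 15 November 1121 in the proleptic Gregorian calendar (JDN 2130815).
That day falls on 8 November 1121 CE in the Julian calendar.

November 8, 1121 CE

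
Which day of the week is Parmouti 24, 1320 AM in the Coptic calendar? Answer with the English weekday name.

Thursday

Equivalently 29 April 1604 Gregorian, JDN 2307028.
2307028 ≡ 3 (mod 7); counting from Monday = 0 gives Thursday.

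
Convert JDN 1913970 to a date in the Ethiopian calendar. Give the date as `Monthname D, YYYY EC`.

Megabit 5, 520 EC

The proleptic Gregorian equivalent of JDN 1913970 is 3 March 528.
In the Ethiopian calendar that day is Megabit 5, 520 EC.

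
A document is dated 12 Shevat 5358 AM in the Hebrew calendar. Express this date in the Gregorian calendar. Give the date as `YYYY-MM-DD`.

1598-01-19

Both dates share Julian Day Number 2304736; in the Gregorian calendar that is 19 January 1598 CE.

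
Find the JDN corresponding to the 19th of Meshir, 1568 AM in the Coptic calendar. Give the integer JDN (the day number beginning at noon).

2397545

Equivalently 26 February 1852 (Gregorian).
JDN 2299161 is 15 October 1582 CE (Gregorian); the target day is +98384 days from there, so JDN = 2397545.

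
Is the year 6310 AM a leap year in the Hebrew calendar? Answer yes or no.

no

Hebrew year 6310 is year 2 of its 19-year Metonic cycle; leap years are at positions 3, 6, 8, 11, 14, 17, 19, so it is a common year (12 months).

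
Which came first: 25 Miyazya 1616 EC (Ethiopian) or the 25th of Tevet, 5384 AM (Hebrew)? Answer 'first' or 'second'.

First date → JDN 2314334; second date → JDN 2314230.
JDN 2314230 < JDN 2314334, so the second date is earlier.

second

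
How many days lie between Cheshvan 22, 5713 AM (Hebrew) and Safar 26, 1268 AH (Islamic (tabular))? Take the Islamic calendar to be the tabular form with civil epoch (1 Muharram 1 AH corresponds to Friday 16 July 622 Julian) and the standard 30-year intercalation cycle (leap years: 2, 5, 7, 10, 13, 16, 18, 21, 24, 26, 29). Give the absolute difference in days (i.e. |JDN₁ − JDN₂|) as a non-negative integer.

JDN of the first date = 2434327.
JDN of the second date = 2397478.
|2397478 − 2434327| = 36849.

36849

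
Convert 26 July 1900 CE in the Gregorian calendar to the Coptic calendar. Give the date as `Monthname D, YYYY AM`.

Epip 19, 1616 AM

Julian Day Number of the source date = 2415227.
Converting JDN 2415227 to the Coptic calendar gives 19 Epip 1616 AM.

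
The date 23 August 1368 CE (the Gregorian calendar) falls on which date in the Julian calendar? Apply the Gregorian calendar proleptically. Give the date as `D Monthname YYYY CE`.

At this point the Julian calendar is 8 days behind the Gregorian.
23 August 1368 Gregorian − 8 days → 15 August 1368 Julian.

15 August 1368 CE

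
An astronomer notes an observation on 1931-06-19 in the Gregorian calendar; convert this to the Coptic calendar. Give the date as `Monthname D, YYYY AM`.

Julian Day Number of the source date = 2426512.
Converting JDN 2426512 to the Coptic calendar gives 12 Paoni 1647 AM.

Paoni 12, 1647 AM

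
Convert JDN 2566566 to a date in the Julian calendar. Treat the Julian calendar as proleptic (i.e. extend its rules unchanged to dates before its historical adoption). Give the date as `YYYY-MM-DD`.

2314-11-16

JDN 2566566 is 2 December 2314 in the Gregorian calendar.
In the Julian calendar that day is 2314-11-16.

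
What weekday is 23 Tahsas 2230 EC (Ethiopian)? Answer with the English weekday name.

Wednesday

Equivalently 3 January 2238 Gregorian, JDN 2538475.
2538475 ≡ 2 (mod 7); counting from Monday = 0 gives Wednesday.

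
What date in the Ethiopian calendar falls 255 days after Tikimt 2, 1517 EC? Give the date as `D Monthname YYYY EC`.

Counting 255 days forward from JDN 2277971 reaches JDN 2278226, which is 17 Sene 1517 EC.

17 Sene 1517 EC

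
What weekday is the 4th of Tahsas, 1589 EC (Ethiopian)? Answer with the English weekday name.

Tuesday

This is JDN 2304331 (10 December 1596 Gregorian).
JDN 2304331 mod 7 = 1, and JDN 0 was a Monday, so this is a Tuesday.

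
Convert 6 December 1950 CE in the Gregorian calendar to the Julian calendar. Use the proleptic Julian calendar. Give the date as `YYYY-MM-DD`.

At this point the Julian calendar is 13 days behind the Gregorian.
6 December 1950 Gregorian − 13 days → 23 November 1950 Julian.

1950-11-23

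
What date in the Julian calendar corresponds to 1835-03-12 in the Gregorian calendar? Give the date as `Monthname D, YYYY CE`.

February 28, 1835 CE

For dates in this range the Gregorian date is 12 days ahead of the Julian.
12 March 1835 Gregorian − 12 days → 28 February 1835 Julian.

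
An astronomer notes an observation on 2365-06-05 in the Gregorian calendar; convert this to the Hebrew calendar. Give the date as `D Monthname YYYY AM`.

Julian Day Number of the source date = 2585014.
Converting JDN 2585014 to the Hebrew calendar gives 14 Sivan 6125 AM.

14 Sivan 6125 AM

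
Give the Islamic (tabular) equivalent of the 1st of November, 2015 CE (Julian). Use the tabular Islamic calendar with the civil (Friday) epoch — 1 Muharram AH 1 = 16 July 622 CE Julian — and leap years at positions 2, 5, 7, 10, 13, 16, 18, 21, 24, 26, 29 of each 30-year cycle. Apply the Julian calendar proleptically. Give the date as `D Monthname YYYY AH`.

1 Safar 1437 AH

Julian Day Number of the source date = 2457341.
Converting JDN 2457341 to the tabular Islamic calendar gives 1 Safar 1437 AH.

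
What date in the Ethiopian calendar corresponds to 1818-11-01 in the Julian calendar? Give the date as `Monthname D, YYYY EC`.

Both dates share Julian Day Number 2385387; in the Ethiopian calendar that is 5 Hidar 1811 EC.

Hidar 5, 1811 EC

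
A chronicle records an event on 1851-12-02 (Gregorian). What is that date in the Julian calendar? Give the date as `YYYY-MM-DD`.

At this point the Julian calendar is 12 days behind the Gregorian.
2 December 1851 Gregorian − 12 days → 20 November 1851 Julian.

1851-11-20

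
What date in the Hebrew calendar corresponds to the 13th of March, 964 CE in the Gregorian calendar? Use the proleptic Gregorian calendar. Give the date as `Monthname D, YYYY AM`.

Adar 21, 4724 AM

Both dates share Julian Day Number 2073226; in the Hebrew calendar that is 21 Adar 4724 AM.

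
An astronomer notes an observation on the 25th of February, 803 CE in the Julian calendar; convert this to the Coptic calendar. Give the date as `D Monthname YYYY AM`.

1 Paremhat 519 AM

Both dates share Julian Day Number 2014409; in the Coptic calendar that is 1 Paremhat 519 AM.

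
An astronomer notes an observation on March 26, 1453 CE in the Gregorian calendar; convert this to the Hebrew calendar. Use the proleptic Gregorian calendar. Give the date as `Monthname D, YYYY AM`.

Nisan 7, 5213 AM

Julian Day Number of the source date = 2251842.
Converting JDN 2251842 to the Hebrew calendar gives 7 Nisan 5213 AM.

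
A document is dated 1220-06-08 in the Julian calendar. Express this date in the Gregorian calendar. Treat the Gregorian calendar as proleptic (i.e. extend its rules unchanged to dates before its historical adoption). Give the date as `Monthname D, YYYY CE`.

The Julian–Gregorian offset here is 7 days (Julian trailing).
8 June 1220 Julian + 7 days → 15 June 1220 Gregorian.

June 15, 1220 CE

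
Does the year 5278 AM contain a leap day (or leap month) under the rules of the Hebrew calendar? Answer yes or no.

Hebrew year 5278 is year 15 of its 19-year Metonic cycle; leap years are at positions 3, 6, 8, 11, 14, 17, 19, so it is a common year (12 months).

no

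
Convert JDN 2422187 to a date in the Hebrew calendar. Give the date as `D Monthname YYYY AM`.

20 Av 5679 AM

The Gregorian equivalent of JDN 2422187 is 16 August 1919.
In the Hebrew calendar that day is 20 Av 5679 AM.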